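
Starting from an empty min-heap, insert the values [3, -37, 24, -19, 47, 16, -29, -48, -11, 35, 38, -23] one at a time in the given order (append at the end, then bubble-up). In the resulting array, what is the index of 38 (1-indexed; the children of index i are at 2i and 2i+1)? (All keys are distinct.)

Insert 3:
  append 3 at index 1 → [3] (no swap needed)
Insert -37:
  append -37 at index 2 → [3, -37]
  -37 < parent 3 at index 1, swap → [-37, 3]
Insert 24:
  append 24 at index 3 → [-37, 3, 24] (no swap needed)
Insert -19:
  append -19 at index 4 → [-37, 3, 24, -19]
  -19 < parent 3 at index 2, swap → [-37, -19, 24, 3]
Insert 47:
  append 47 at index 5 → [-37, -19, 24, 3, 47] (no swap needed)
Insert 16:
  append 16 at index 6 → [-37, -19, 24, 3, 47, 16]
  16 < parent 24 at index 3, swap → [-37, -19, 16, 3, 47, 24]
Insert -29:
  append -29 at index 7 → [-37, -19, 16, 3, 47, 24, -29]
  -29 < parent 16 at index 3, swap → [-37, -19, -29, 3, 47, 24, 16]
Insert -48:
  append -48 at index 8 → [-37, -19, -29, 3, 47, 24, 16, -48]
  -48 < parent 3 at index 4, swap → [-37, -19, -29, -48, 47, 24, 16, 3]
  -48 < parent -19 at index 2, swap → [-37, -48, -29, -19, 47, 24, 16, 3]
  -48 < parent -37 at index 1, swap → [-48, -37, -29, -19, 47, 24, 16, 3]
Insert -11:
  append -11 at index 9 → [-48, -37, -29, -19, 47, 24, 16, 3, -11] (no swap needed)
Insert 35:
  append 35 at index 10 → [-48, -37, -29, -19, 47, 24, 16, 3, -11, 35]
  35 < parent 47 at index 5, swap → [-48, -37, -29, -19, 35, 24, 16, 3, -11, 47]
Insert 38:
  append 38 at index 11 → [-48, -37, -29, -19, 35, 24, 16, 3, -11, 47, 38] (no swap needed)
Insert -23:
  append -23 at index 12 → [-48, -37, -29, -19, 35, 24, 16, 3, -11, 47, 38, -23]
  -23 < parent 24 at index 6, swap → [-48, -37, -29, -19, 35, -23, 16, 3, -11, 47, 38, 24]
resulting array: [-48, -37, -29, -19, 35, -23, 16, 3, -11, 47, 38, 24]

11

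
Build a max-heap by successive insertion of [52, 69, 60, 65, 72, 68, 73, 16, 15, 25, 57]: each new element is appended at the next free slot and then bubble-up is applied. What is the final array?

Insert 52:
  append 52 at index 0 → [52] (no swap needed)
Insert 69:
  append 69 at index 1 → [52, 69]
  69 > parent 52 at index 0, swap → [69, 52]
Insert 60:
  append 60 at index 2 → [69, 52, 60] (no swap needed)
Insert 65:
  append 65 at index 3 → [69, 52, 60, 65]
  65 > parent 52 at index 1, swap → [69, 65, 60, 52]
Insert 72:
  append 72 at index 4 → [69, 65, 60, 52, 72]
  72 > parent 65 at index 1, swap → [69, 72, 60, 52, 65]
  72 > parent 69 at index 0, swap → [72, 69, 60, 52, 65]
Insert 68:
  append 68 at index 5 → [72, 69, 60, 52, 65, 68]
  68 > parent 60 at index 2, swap → [72, 69, 68, 52, 65, 60]
Insert 73:
  append 73 at index 6 → [72, 69, 68, 52, 65, 60, 73]
  73 > parent 68 at index 2, swap → [72, 69, 73, 52, 65, 60, 68]
  73 > parent 72 at index 0, swap → [73, 69, 72, 52, 65, 60, 68]
Insert 16:
  append 16 at index 7 → [73, 69, 72, 52, 65, 60, 68, 16] (no swap needed)
Insert 15:
  append 15 at index 8 → [73, 69, 72, 52, 65, 60, 68, 16, 15] (no swap needed)
Insert 25:
  append 25 at index 9 → [73, 69, 72, 52, 65, 60, 68, 16, 15, 25] (no swap needed)
Insert 57:
  append 57 at index 10 → [73, 69, 72, 52, 65, 60, 68, 16, 15, 25, 57] (no swap needed)

[73, 69, 72, 52, 65, 60, 68, 16, 15, 25, 57]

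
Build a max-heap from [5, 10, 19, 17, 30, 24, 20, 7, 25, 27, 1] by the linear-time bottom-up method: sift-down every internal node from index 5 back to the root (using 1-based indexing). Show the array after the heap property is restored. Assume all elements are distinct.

[30, 27, 24, 25, 10, 19, 20, 7, 17, 5, 1]

sift down from index 5: already satisfies heap property
sift down from index 4:
  17 vs larger child 25 at index 9, swap → [5, 10, 19, 25, 30, 24, 20, 7, 17, 27, 1]
sift down from index 3:
  19 vs larger child 24 at index 6, swap → [5, 10, 24, 25, 30, 19, 20, 7, 17, 27, 1]
sift down from index 2:
  10 vs larger child 30 at index 5, swap → [5, 30, 24, 25, 10, 19, 20, 7, 17, 27, 1]
  10 vs larger child 27 at index 10, swap → [5, 30, 24, 25, 27, 19, 20, 7, 17, 10, 1]
sift down from index 1:
  5 vs larger child 30 at index 2, swap → [30, 5, 24, 25, 27, 19, 20, 7, 17, 10, 1]
  5 vs larger child 27 at index 5, swap → [30, 27, 24, 25, 5, 19, 20, 7, 17, 10, 1]
  5 vs larger child 10 at index 10, swap → [30, 27, 24, 25, 10, 19, 20, 7, 17, 5, 1]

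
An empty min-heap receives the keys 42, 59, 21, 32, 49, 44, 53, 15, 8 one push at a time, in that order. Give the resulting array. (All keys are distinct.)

Insert 42:
  append 42 at index 0 → [42] (no swap needed)
Insert 59:
  append 59 at index 1 → [42, 59] (no swap needed)
Insert 21:
  append 21 at index 2 → [42, 59, 21]
  21 < parent 42 at index 0, swap → [21, 59, 42]
Insert 32:
  append 32 at index 3 → [21, 59, 42, 32]
  32 < parent 59 at index 1, swap → [21, 32, 42, 59]
Insert 49:
  append 49 at index 4 → [21, 32, 42, 59, 49] (no swap needed)
Insert 44:
  append 44 at index 5 → [21, 32, 42, 59, 49, 44] (no swap needed)
Insert 53:
  append 53 at index 6 → [21, 32, 42, 59, 49, 44, 53] (no swap needed)
Insert 15:
  append 15 at index 7 → [21, 32, 42, 59, 49, 44, 53, 15]
  15 < parent 59 at index 3, swap → [21, 32, 42, 15, 49, 44, 53, 59]
  15 < parent 32 at index 1, swap → [21, 15, 42, 32, 49, 44, 53, 59]
  15 < parent 21 at index 0, swap → [15, 21, 42, 32, 49, 44, 53, 59]
Insert 8:
  append 8 at index 8 → [15, 21, 42, 32, 49, 44, 53, 59, 8]
  8 < parent 32 at index 3, swap → [15, 21, 42, 8, 49, 44, 53, 59, 32]
  8 < parent 21 at index 1, swap → [15, 8, 42, 21, 49, 44, 53, 59, 32]
  8 < parent 15 at index 0, swap → [8, 15, 42, 21, 49, 44, 53, 59, 32]

[8, 15, 42, 21, 49, 44, 53, 59, 32]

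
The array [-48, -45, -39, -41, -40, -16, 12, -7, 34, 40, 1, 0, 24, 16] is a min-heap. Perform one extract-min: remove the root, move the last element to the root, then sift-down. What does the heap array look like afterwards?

[-45, -41, -39, -7, -40, -16, 12, 16, 34, 40, 1, 0, 24]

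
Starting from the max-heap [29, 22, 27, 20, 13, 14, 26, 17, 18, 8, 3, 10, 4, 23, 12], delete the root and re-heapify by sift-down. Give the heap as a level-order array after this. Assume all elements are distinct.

[27, 22, 26, 20, 13, 14, 23, 17, 18, 8, 3, 10, 4, 12]

remove root 29; move last element 12 to root → [12, 22, 27, 20, 13, 14, 26, 17, 18, 8, 3, 10, 4, 23]
12 vs larger child 27 at index 2, swap → [27, 22, 12, 20, 13, 14, 26, 17, 18, 8, 3, 10, 4, 23]
12 vs larger child 26 at index 6, swap → [27, 22, 26, 20, 13, 14, 12, 17, 18, 8, 3, 10, 4, 23]
12 vs only child 23 at index 13, swap → [27, 22, 26, 20, 13, 14, 23, 17, 18, 8, 3, 10, 4, 12]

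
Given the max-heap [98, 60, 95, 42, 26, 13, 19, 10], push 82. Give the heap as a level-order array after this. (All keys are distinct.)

[98, 82, 95, 60, 26, 13, 19, 10, 42]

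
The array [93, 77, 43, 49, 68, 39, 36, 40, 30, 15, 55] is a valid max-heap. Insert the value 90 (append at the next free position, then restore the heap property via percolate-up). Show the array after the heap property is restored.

[93, 77, 90, 49, 68, 43, 36, 40, 30, 15, 55, 39]

append 90 at index 11 → [93, 77, 43, 49, 68, 39, 36, 40, 30, 15, 55, 90]
90 > parent 39 at index 5, swap → [93, 77, 43, 49, 68, 90, 36, 40, 30, 15, 55, 39]
90 > parent 43 at index 2, swap → [93, 77, 90, 49, 68, 43, 36, 40, 30, 15, 55, 39]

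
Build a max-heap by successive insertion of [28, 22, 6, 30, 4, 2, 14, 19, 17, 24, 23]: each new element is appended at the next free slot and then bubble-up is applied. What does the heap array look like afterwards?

Insert 28:
  append 28 at index 0 → [28] (no swap needed)
Insert 22:
  append 22 at index 1 → [28, 22] (no swap needed)
Insert 6:
  append 6 at index 2 → [28, 22, 6] (no swap needed)
Insert 30:
  append 30 at index 3 → [28, 22, 6, 30]
  30 > parent 22 at index 1, swap → [28, 30, 6, 22]
  30 > parent 28 at index 0, swap → [30, 28, 6, 22]
Insert 4:
  append 4 at index 4 → [30, 28, 6, 22, 4] (no swap needed)
Insert 2:
  append 2 at index 5 → [30, 28, 6, 22, 4, 2] (no swap needed)
Insert 14:
  append 14 at index 6 → [30, 28, 6, 22, 4, 2, 14]
  14 > parent 6 at index 2, swap → [30, 28, 14, 22, 4, 2, 6]
Insert 19:
  append 19 at index 7 → [30, 28, 14, 22, 4, 2, 6, 19] (no swap needed)
Insert 17:
  append 17 at index 8 → [30, 28, 14, 22, 4, 2, 6, 19, 17] (no swap needed)
Insert 24:
  append 24 at index 9 → [30, 28, 14, 22, 4, 2, 6, 19, 17, 24]
  24 > parent 4 at index 4, swap → [30, 28, 14, 22, 24, 2, 6, 19, 17, 4]
Insert 23:
  append 23 at index 10 → [30, 28, 14, 22, 24, 2, 6, 19, 17, 4, 23] (no swap needed)

[30, 28, 14, 22, 24, 2, 6, 19, 17, 4, 23]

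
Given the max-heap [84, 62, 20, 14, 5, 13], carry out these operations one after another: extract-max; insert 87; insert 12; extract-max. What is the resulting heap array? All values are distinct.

[62, 14, 20, 13, 5, 12]

extract-max → returns 84:
  remove root 84; move last element 13 to root → [13, 62, 20, 14, 5]
  13 vs larger child 62 at index 1, swap → [62, 13, 20, 14, 5]
  13 vs larger child 14 at index 3, swap → [62, 14, 20, 13, 5]
insert 87:
  append 87 at index 5 → [62, 14, 20, 13, 5, 87]
  87 > parent 20 at index 2, swap → [62, 14, 87, 13, 5, 20]
  87 > parent 62 at index 0, swap → [87, 14, 62, 13, 5, 20]
insert 12:
  append 12 at index 6 → [87, 14, 62, 13, 5, 20, 12] (no swap needed)
extract-max → returns 87:
  remove root 87; move last element 12 to root → [12, 14, 62, 13, 5, 20]
  12 vs larger child 62 at index 2, swap → [62, 14, 12, 13, 5, 20]
  12 vs only child 20 at index 5, swap → [62, 14, 20, 13, 5, 12]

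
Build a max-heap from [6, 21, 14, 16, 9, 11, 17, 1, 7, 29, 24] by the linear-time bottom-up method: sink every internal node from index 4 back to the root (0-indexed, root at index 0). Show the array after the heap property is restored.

sift down from index 4:
  9 vs larger child 29 at index 9, swap → [6, 21, 14, 16, 29, 11, 17, 1, 7, 9, 24]
sift down from index 3: already satisfies heap property
sift down from index 2:
  14 vs larger child 17 at index 6, swap → [6, 21, 17, 16, 29, 11, 14, 1, 7, 9, 24]
sift down from index 1:
  21 vs larger child 29 at index 4, swap → [6, 29, 17, 16, 21, 11, 14, 1, 7, 9, 24]
  21 vs larger child 24 at index 10, swap → [6, 29, 17, 16, 24, 11, 14, 1, 7, 9, 21]
sift down from index 0:
  6 vs larger child 29 at index 1, swap → [29, 6, 17, 16, 24, 11, 14, 1, 7, 9, 21]
  6 vs larger child 24 at index 4, swap → [29, 24, 17, 16, 6, 11, 14, 1, 7, 9, 21]
  6 vs larger child 21 at index 10, swap → [29, 24, 17, 16, 21, 11, 14, 1, 7, 9, 6]

[29, 24, 17, 16, 21, 11, 14, 1, 7, 9, 6]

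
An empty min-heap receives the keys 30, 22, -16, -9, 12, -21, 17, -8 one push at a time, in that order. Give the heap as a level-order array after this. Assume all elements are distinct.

[-21, -9, -16, -8, 12, 22, 17, 30]

Insert 30:
  append 30 at index 0 → [30] (no swap needed)
Insert 22:
  append 22 at index 1 → [30, 22]
  22 < parent 30 at index 0, swap → [22, 30]
Insert -16:
  append -16 at index 2 → [22, 30, -16]
  -16 < parent 22 at index 0, swap → [-16, 30, 22]
Insert -9:
  append -9 at index 3 → [-16, 30, 22, -9]
  -9 < parent 30 at index 1, swap → [-16, -9, 22, 30]
Insert 12:
  append 12 at index 4 → [-16, -9, 22, 30, 12] (no swap needed)
Insert -21:
  append -21 at index 5 → [-16, -9, 22, 30, 12, -21]
  -21 < parent 22 at index 2, swap → [-16, -9, -21, 30, 12, 22]
  -21 < parent -16 at index 0, swap → [-21, -9, -16, 30, 12, 22]
Insert 17:
  append 17 at index 6 → [-21, -9, -16, 30, 12, 22, 17] (no swap needed)
Insert -8:
  append -8 at index 7 → [-21, -9, -16, 30, 12, 22, 17, -8]
  -8 < parent 30 at index 3, swap → [-21, -9, -16, -8, 12, 22, 17, 30]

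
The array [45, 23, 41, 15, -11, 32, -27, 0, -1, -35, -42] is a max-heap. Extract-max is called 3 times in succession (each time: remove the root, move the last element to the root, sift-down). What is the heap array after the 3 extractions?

extract-max #1 returns 45:
  remove root 45; move last element -42 to root → [-42, 23, 41, 15, -11, 32, -27, 0, -1, -35]
  -42 vs larger child 41 at index 2, swap → [41, 23, -42, 15, -11, 32, -27, 0, -1, -35]
  -42 vs larger child 32 at index 5, swap → [41, 23, 32, 15, -11, -42, -27, 0, -1, -35]
extract-max #2 returns 41:
  remove root 41; move last element -35 to root → [-35, 23, 32, 15, -11, -42, -27, 0, -1]
  -35 vs larger child 32 at index 2, swap → [32, 23, -35, 15, -11, -42, -27, 0, -1]
  -35 vs larger child -27 at index 6, swap → [32, 23, -27, 15, -11, -42, -35, 0, -1]
extract-max #3 returns 32:
  remove root 32; move last element -1 to root → [-1, 23, -27, 15, -11, -42, -35, 0]
  -1 vs larger child 23 at index 1, swap → [23, -1, -27, 15, -11, -42, -35, 0]
  -1 vs larger child 15 at index 3, swap → [23, 15, -27, -1, -11, -42, -35, 0]
  -1 vs only child 0 at index 7, swap → [23, 15, -27, 0, -11, -42, -35, -1]

[23, 15, -27, 0, -11, -42, -35, -1]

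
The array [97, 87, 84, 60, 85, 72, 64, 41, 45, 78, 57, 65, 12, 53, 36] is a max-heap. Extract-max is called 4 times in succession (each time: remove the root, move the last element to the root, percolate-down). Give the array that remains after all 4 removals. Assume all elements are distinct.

[78, 60, 72, 45, 57, 65, 64, 41, 12, 36, 53]

extract-max #1 returns 97:
  remove root 97; move last element 36 to root → [36, 87, 84, 60, 85, 72, 64, 41, 45, 78, 57, 65, 12, 53]
  36 vs larger child 87 at index 1, swap → [87, 36, 84, 60, 85, 72, 64, 41, 45, 78, 57, 65, 12, 53]
  36 vs larger child 85 at index 4, swap → [87, 85, 84, 60, 36, 72, 64, 41, 45, 78, 57, 65, 12, 53]
  36 vs larger child 78 at index 9, swap → [87, 85, 84, 60, 78, 72, 64, 41, 45, 36, 57, 65, 12, 53]
extract-max #2 returns 87:
  remove root 87; move last element 53 to root → [53, 85, 84, 60, 78, 72, 64, 41, 45, 36, 57, 65, 12]
  53 vs larger child 85 at index 1, swap → [85, 53, 84, 60, 78, 72, 64, 41, 45, 36, 57, 65, 12]
  53 vs larger child 78 at index 4, swap → [85, 78, 84, 60, 53, 72, 64, 41, 45, 36, 57, 65, 12]
  53 vs larger child 57 at index 10, swap → [85, 78, 84, 60, 57, 72, 64, 41, 45, 36, 53, 65, 12]
extract-max #3 returns 85:
  remove root 85; move last element 12 to root → [12, 78, 84, 60, 57, 72, 64, 41, 45, 36, 53, 65]
  12 vs larger child 84 at index 2, swap → [84, 78, 12, 60, 57, 72, 64, 41, 45, 36, 53, 65]
  12 vs larger child 72 at index 5, swap → [84, 78, 72, 60, 57, 12, 64, 41, 45, 36, 53, 65]
  12 vs only child 65 at index 11, swap → [84, 78, 72, 60, 57, 65, 64, 41, 45, 36, 53, 12]
extract-max #4 returns 84:
  remove root 84; move last element 12 to root → [12, 78, 72, 60, 57, 65, 64, 41, 45, 36, 53]
  12 vs larger child 78 at index 1, swap → [78, 12, 72, 60, 57, 65, 64, 41, 45, 36, 53]
  12 vs larger child 60 at index 3, swap → [78, 60, 72, 12, 57, 65, 64, 41, 45, 36, 53]
  12 vs larger child 45 at index 8, swap → [78, 60, 72, 45, 57, 65, 64, 41, 12, 36, 53]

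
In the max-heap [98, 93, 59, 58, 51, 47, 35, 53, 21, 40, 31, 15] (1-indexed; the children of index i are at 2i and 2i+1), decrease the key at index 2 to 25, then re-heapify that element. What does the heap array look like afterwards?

[98, 58, 59, 53, 51, 47, 35, 25, 21, 40, 31, 15]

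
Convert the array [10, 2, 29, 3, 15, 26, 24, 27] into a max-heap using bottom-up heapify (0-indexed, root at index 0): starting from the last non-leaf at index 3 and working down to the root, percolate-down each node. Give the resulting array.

[29, 27, 26, 3, 15, 10, 24, 2]

sift down from index 3:
  3 vs only child 27 at index 7, swap → [10, 2, 29, 27, 15, 26, 24, 3]
sift down from index 2: already satisfies heap property
sift down from index 1:
  2 vs larger child 27 at index 3, swap → [10, 27, 29, 2, 15, 26, 24, 3]
  2 vs only child 3 at index 7, swap → [10, 27, 29, 3, 15, 26, 24, 2]
sift down from index 0:
  10 vs larger child 29 at index 2, swap → [29, 27, 10, 3, 15, 26, 24, 2]
  10 vs larger child 26 at index 5, swap → [29, 27, 26, 3, 15, 10, 24, 2]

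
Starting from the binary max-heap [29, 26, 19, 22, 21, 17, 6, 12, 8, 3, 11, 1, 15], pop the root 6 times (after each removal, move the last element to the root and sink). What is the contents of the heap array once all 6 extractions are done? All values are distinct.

[15, 12, 8, 1, 11, 3, 6]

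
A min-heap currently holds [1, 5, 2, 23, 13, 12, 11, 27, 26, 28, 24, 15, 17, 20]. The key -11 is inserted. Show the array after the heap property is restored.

append -11 at index 14 → [1, 5, 2, 23, 13, 12, 11, 27, 26, 28, 24, 15, 17, 20, -11]
-11 < parent 11 at index 6, swap → [1, 5, 2, 23, 13, 12, -11, 27, 26, 28, 24, 15, 17, 20, 11]
-11 < parent 2 at index 2, swap → [1, 5, -11, 23, 13, 12, 2, 27, 26, 28, 24, 15, 17, 20, 11]
-11 < parent 1 at index 0, swap → [-11, 5, 1, 23, 13, 12, 2, 27, 26, 28, 24, 15, 17, 20, 11]

[-11, 5, 1, 23, 13, 12, 2, 27, 26, 28, 24, 15, 17, 20, 11]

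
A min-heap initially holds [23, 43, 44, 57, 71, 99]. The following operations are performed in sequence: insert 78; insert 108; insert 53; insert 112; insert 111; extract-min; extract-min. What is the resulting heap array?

[44, 53, 78, 57, 71, 99, 112, 108, 111]

insert 78:
  append 78 at index 6 → [23, 43, 44, 57, 71, 99, 78] (no swap needed)
insert 108:
  append 108 at index 7 → [23, 43, 44, 57, 71, 99, 78, 108] (no swap needed)
insert 53:
  append 53 at index 8 → [23, 43, 44, 57, 71, 99, 78, 108, 53]
  53 < parent 57 at index 3, swap → [23, 43, 44, 53, 71, 99, 78, 108, 57]
insert 112:
  append 112 at index 9 → [23, 43, 44, 53, 71, 99, 78, 108, 57, 112] (no swap needed)
insert 111:
  append 111 at index 10 → [23, 43, 44, 53, 71, 99, 78, 108, 57, 112, 111] (no swap needed)
extract-min → returns 23:
  remove root 23; move last element 111 to root → [111, 43, 44, 53, 71, 99, 78, 108, 57, 112]
  111 vs smaller child 43 at index 1, swap → [43, 111, 44, 53, 71, 99, 78, 108, 57, 112]
  111 vs smaller child 53 at index 3, swap → [43, 53, 44, 111, 71, 99, 78, 108, 57, 112]
  111 vs smaller child 57 at index 8, swap → [43, 53, 44, 57, 71, 99, 78, 108, 111, 112]
extract-min → returns 43:
  remove root 43; move last element 112 to root → [112, 53, 44, 57, 71, 99, 78, 108, 111]
  112 vs smaller child 44 at index 2, swap → [44, 53, 112, 57, 71, 99, 78, 108, 111]
  112 vs smaller child 78 at index 6, swap → [44, 53, 78, 57, 71, 99, 112, 108, 111]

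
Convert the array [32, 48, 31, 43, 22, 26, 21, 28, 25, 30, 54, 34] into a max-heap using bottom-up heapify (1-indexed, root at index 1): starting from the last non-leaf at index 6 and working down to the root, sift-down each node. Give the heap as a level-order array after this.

[54, 48, 34, 43, 32, 31, 21, 28, 25, 30, 22, 26]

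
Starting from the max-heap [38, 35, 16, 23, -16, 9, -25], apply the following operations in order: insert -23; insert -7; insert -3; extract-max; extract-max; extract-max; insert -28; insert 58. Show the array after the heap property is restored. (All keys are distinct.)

insert -23:
  append -23 at index 7 → [38, 35, 16, 23, -16, 9, -25, -23] (no swap needed)
insert -7:
  append -7 at index 8 → [38, 35, 16, 23, -16, 9, -25, -23, -7] (no swap needed)
insert -3:
  append -3 at index 9 → [38, 35, 16, 23, -16, 9, -25, -23, -7, -3]
  -3 > parent -16 at index 4, swap → [38, 35, 16, 23, -3, 9, -25, -23, -7, -16]
extract-max → returns 38:
  remove root 38; move last element -16 to root → [-16, 35, 16, 23, -3, 9, -25, -23, -7]
  -16 vs larger child 35 at index 1, swap → [35, -16, 16, 23, -3, 9, -25, -23, -7]
  -16 vs larger child 23 at index 3, swap → [35, 23, 16, -16, -3, 9, -25, -23, -7]
  -16 vs larger child -7 at index 8, swap → [35, 23, 16, -7, -3, 9, -25, -23, -16]
extract-max → returns 35:
  remove root 35; move last element -16 to root → [-16, 23, 16, -7, -3, 9, -25, -23]
  -16 vs larger child 23 at index 1, swap → [23, -16, 16, -7, -3, 9, -25, -23]
  -16 vs larger child -3 at index 4, swap → [23, -3, 16, -7, -16, 9, -25, -23]
extract-max → returns 23:
  remove root 23; move last element -23 to root → [-23, -3, 16, -7, -16, 9, -25]
  -23 vs larger child 16 at index 2, swap → [16, -3, -23, -7, -16, 9, -25]
  -23 vs larger child 9 at index 5, swap → [16, -3, 9, -7, -16, -23, -25]
insert -28:
  append -28 at index 7 → [16, -3, 9, -7, -16, -23, -25, -28] (no swap needed)
insert 58:
  append 58 at index 8 → [16, -3, 9, -7, -16, -23, -25, -28, 58]
  58 > parent -7 at index 3, swap → [16, -3, 9, 58, -16, -23, -25, -28, -7]
  58 > parent -3 at index 1, swap → [16, 58, 9, -3, -16, -23, -25, -28, -7]
  58 > parent 16 at index 0, swap → [58, 16, 9, -3, -16, -23, -25, -28, -7]

[58, 16, 9, -3, -16, -23, -25, -28, -7]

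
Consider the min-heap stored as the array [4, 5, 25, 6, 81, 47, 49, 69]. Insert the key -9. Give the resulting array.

[-9, 4, 25, 5, 81, 47, 49, 69, 6]

append -9 at index 8 → [4, 5, 25, 6, 81, 47, 49, 69, -9]
-9 < parent 6 at index 3, swap → [4, 5, 25, -9, 81, 47, 49, 69, 6]
-9 < parent 5 at index 1, swap → [4, -9, 25, 5, 81, 47, 49, 69, 6]
-9 < parent 4 at index 0, swap → [-9, 4, 25, 5, 81, 47, 49, 69, 6]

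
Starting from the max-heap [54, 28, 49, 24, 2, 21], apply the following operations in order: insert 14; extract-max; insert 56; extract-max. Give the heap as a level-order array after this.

insert 14:
  append 14 at index 6 → [54, 28, 49, 24, 2, 21, 14] (no swap needed)
extract-max → returns 54:
  remove root 54; move last element 14 to root → [14, 28, 49, 24, 2, 21]
  14 vs larger child 49 at index 2, swap → [49, 28, 14, 24, 2, 21]
  14 vs only child 21 at index 5, swap → [49, 28, 21, 24, 2, 14]
insert 56:
  append 56 at index 6 → [49, 28, 21, 24, 2, 14, 56]
  56 > parent 21 at index 2, swap → [49, 28, 56, 24, 2, 14, 21]
  56 > parent 49 at index 0, swap → [56, 28, 49, 24, 2, 14, 21]
extract-max → returns 56:
  remove root 56; move last element 21 to root → [21, 28, 49, 24, 2, 14]
  21 vs larger child 49 at index 2, swap → [49, 28, 21, 24, 2, 14]

[49, 28, 21, 24, 2, 14]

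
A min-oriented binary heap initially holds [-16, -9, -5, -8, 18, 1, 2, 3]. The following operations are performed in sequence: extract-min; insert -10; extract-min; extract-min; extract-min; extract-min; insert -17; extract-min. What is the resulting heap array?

[1, 2, 18, 3]

extract-min → returns -16:
  remove root -16; move last element 3 to root → [3, -9, -5, -8, 18, 1, 2]
  3 vs smaller child -9 at index 1, swap → [-9, 3, -5, -8, 18, 1, 2]
  3 vs smaller child -8 at index 3, swap → [-9, -8, -5, 3, 18, 1, 2]
insert -10:
  append -10 at index 7 → [-9, -8, -5, 3, 18, 1, 2, -10]
  -10 < parent 3 at index 3, swap → [-9, -8, -5, -10, 18, 1, 2, 3]
  -10 < parent -8 at index 1, swap → [-9, -10, -5, -8, 18, 1, 2, 3]
  -10 < parent -9 at index 0, swap → [-10, -9, -5, -8, 18, 1, 2, 3]
extract-min → returns -10:
  remove root -10; move last element 3 to root → [3, -9, -5, -8, 18, 1, 2]
  3 vs smaller child -9 at index 1, swap → [-9, 3, -5, -8, 18, 1, 2]
  3 vs smaller child -8 at index 3, swap → [-9, -8, -5, 3, 18, 1, 2]
extract-min → returns -9:
  remove root -9; move last element 2 to root → [2, -8, -5, 3, 18, 1]
  2 vs smaller child -8 at index 1, swap → [-8, 2, -5, 3, 18, 1]
extract-min → returns -8:
  remove root -8; move last element 1 to root → [1, 2, -5, 3, 18]
  1 vs smaller child -5 at index 2, swap → [-5, 2, 1, 3, 18]
extract-min → returns -5:
  remove root -5; move last element 18 to root → [18, 2, 1, 3]
  18 vs smaller child 1 at index 2, swap → [1, 2, 18, 3]
insert -17:
  append -17 at index 4 → [1, 2, 18, 3, -17]
  -17 < parent 2 at index 1, swap → [1, -17, 18, 3, 2]
  -17 < parent 1 at index 0, swap → [-17, 1, 18, 3, 2]
extract-min → returns -17:
  remove root -17; move last element 2 to root → [2, 1, 18, 3]
  2 vs smaller child 1 at index 1, swap → [1, 2, 18, 3]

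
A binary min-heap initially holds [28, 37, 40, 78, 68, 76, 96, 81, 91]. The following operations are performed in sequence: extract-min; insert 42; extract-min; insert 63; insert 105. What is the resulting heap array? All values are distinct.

extract-min → returns 28:
  remove root 28; move last element 91 to root → [91, 37, 40, 78, 68, 76, 96, 81]
  91 vs smaller child 37 at index 1, swap → [37, 91, 40, 78, 68, 76, 96, 81]
  91 vs smaller child 68 at index 4, swap → [37, 68, 40, 78, 91, 76, 96, 81]
insert 42:
  append 42 at index 8 → [37, 68, 40, 78, 91, 76, 96, 81, 42]
  42 < parent 78 at index 3, swap → [37, 68, 40, 42, 91, 76, 96, 81, 78]
  42 < parent 68 at index 1, swap → [37, 42, 40, 68, 91, 76, 96, 81, 78]
extract-min → returns 37:
  remove root 37; move last element 78 to root → [78, 42, 40, 68, 91, 76, 96, 81]
  78 vs smaller child 40 at index 2, swap → [40, 42, 78, 68, 91, 76, 96, 81]
  78 vs smaller child 76 at index 5, swap → [40, 42, 76, 68, 91, 78, 96, 81]
insert 63:
  append 63 at index 8 → [40, 42, 76, 68, 91, 78, 96, 81, 63]
  63 < parent 68 at index 3, swap → [40, 42, 76, 63, 91, 78, 96, 81, 68]
insert 105:
  append 105 at index 9 → [40, 42, 76, 63, 91, 78, 96, 81, 68, 105] (no swap needed)

[40, 42, 76, 63, 91, 78, 96, 81, 68, 105]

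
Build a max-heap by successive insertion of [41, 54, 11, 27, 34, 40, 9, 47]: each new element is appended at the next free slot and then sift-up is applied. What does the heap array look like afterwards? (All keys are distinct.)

[54, 47, 40, 41, 34, 11, 9, 27]

Insert 41:
  append 41 at index 0 → [41] (no swap needed)
Insert 54:
  append 54 at index 1 → [41, 54]
  54 > parent 41 at index 0, swap → [54, 41]
Insert 11:
  append 11 at index 2 → [54, 41, 11] (no swap needed)
Insert 27:
  append 27 at index 3 → [54, 41, 11, 27] (no swap needed)
Insert 34:
  append 34 at index 4 → [54, 41, 11, 27, 34] (no swap needed)
Insert 40:
  append 40 at index 5 → [54, 41, 11, 27, 34, 40]
  40 > parent 11 at index 2, swap → [54, 41, 40, 27, 34, 11]
Insert 9:
  append 9 at index 6 → [54, 41, 40, 27, 34, 11, 9] (no swap needed)
Insert 47:
  append 47 at index 7 → [54, 41, 40, 27, 34, 11, 9, 47]
  47 > parent 27 at index 3, swap → [54, 41, 40, 47, 34, 11, 9, 27]
  47 > parent 41 at index 1, swap → [54, 47, 40, 41, 34, 11, 9, 27]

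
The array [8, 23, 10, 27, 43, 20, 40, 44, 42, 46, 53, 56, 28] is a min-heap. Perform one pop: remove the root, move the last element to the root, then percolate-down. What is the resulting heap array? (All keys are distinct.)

remove root 8; move last element 28 to root → [28, 23, 10, 27, 43, 20, 40, 44, 42, 46, 53, 56]
28 vs smaller child 10 at index 2, swap → [10, 23, 28, 27, 43, 20, 40, 44, 42, 46, 53, 56]
28 vs smaller child 20 at index 5, swap → [10, 23, 20, 27, 43, 28, 40, 44, 42, 46, 53, 56]

[10, 23, 20, 27, 43, 28, 40, 44, 42, 46, 53, 56]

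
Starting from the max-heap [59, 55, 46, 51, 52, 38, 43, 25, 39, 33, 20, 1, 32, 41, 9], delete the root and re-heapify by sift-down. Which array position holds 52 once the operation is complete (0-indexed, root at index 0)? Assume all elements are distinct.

1

remove root 59; move last element 9 to root → [9, 55, 46, 51, 52, 38, 43, 25, 39, 33, 20, 1, 32, 41]
9 vs larger child 55 at index 1, swap → [55, 9, 46, 51, 52, 38, 43, 25, 39, 33, 20, 1, 32, 41]
9 vs larger child 52 at index 4, swap → [55, 52, 46, 51, 9, 38, 43, 25, 39, 33, 20, 1, 32, 41]
9 vs larger child 33 at index 9, swap → [55, 52, 46, 51, 33, 38, 43, 25, 39, 9, 20, 1, 32, 41]
resulting array: [55, 52, 46, 51, 33, 38, 43, 25, 39, 9, 20, 1, 32, 41]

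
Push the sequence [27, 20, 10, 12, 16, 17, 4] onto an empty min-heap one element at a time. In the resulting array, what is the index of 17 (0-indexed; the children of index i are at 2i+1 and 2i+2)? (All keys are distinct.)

6

Insert 27:
  append 27 at index 0 → [27] (no swap needed)
Insert 20:
  append 20 at index 1 → [27, 20]
  20 < parent 27 at index 0, swap → [20, 27]
Insert 10:
  append 10 at index 2 → [20, 27, 10]
  10 < parent 20 at index 0, swap → [10, 27, 20]
Insert 12:
  append 12 at index 3 → [10, 27, 20, 12]
  12 < parent 27 at index 1, swap → [10, 12, 20, 27]
Insert 16:
  append 16 at index 4 → [10, 12, 20, 27, 16] (no swap needed)
Insert 17:
  append 17 at index 5 → [10, 12, 20, 27, 16, 17]
  17 < parent 20 at index 2, swap → [10, 12, 17, 27, 16, 20]
Insert 4:
  append 4 at index 6 → [10, 12, 17, 27, 16, 20, 4]
  4 < parent 17 at index 2, swap → [10, 12, 4, 27, 16, 20, 17]
  4 < parent 10 at index 0, swap → [4, 12, 10, 27, 16, 20, 17]
resulting array: [4, 12, 10, 27, 16, 20, 17]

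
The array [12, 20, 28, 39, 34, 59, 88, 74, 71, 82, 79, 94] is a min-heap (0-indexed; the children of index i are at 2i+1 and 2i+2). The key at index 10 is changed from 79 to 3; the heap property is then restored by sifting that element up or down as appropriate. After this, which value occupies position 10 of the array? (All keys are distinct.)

34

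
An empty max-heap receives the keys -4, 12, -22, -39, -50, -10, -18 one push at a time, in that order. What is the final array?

Insert -4:
  append -4 at index 0 → [-4] (no swap needed)
Insert 12:
  append 12 at index 1 → [-4, 12]
  12 > parent -4 at index 0, swap → [12, -4]
Insert -22:
  append -22 at index 2 → [12, -4, -22] (no swap needed)
Insert -39:
  append -39 at index 3 → [12, -4, -22, -39] (no swap needed)
Insert -50:
  append -50 at index 4 → [12, -4, -22, -39, -50] (no swap needed)
Insert -10:
  append -10 at index 5 → [12, -4, -22, -39, -50, -10]
  -10 > parent -22 at index 2, swap → [12, -4, -10, -39, -50, -22]
Insert -18:
  append -18 at index 6 → [12, -4, -10, -39, -50, -22, -18] (no swap needed)

[12, -4, -10, -39, -50, -22, -18]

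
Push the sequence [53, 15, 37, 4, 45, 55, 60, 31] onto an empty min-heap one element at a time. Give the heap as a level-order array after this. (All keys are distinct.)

Insert 53:
  append 53 at index 0 → [53] (no swap needed)
Insert 15:
  append 15 at index 1 → [53, 15]
  15 < parent 53 at index 0, swap → [15, 53]
Insert 37:
  append 37 at index 2 → [15, 53, 37] (no swap needed)
Insert 4:
  append 4 at index 3 → [15, 53, 37, 4]
  4 < parent 53 at index 1, swap → [15, 4, 37, 53]
  4 < parent 15 at index 0, swap → [4, 15, 37, 53]
Insert 45:
  append 45 at index 4 → [4, 15, 37, 53, 45] (no swap needed)
Insert 55:
  append 55 at index 5 → [4, 15, 37, 53, 45, 55] (no swap needed)
Insert 60:
  append 60 at index 6 → [4, 15, 37, 53, 45, 55, 60] (no swap needed)
Insert 31:
  append 31 at index 7 → [4, 15, 37, 53, 45, 55, 60, 31]
  31 < parent 53 at index 3, swap → [4, 15, 37, 31, 45, 55, 60, 53]

[4, 15, 37, 31, 45, 55, 60, 53]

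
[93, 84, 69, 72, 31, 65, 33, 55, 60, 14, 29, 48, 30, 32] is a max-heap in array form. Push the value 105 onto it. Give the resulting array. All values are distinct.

[105, 84, 93, 72, 31, 65, 69, 55, 60, 14, 29, 48, 30, 32, 33]

append 105 at index 14 → [93, 84, 69, 72, 31, 65, 33, 55, 60, 14, 29, 48, 30, 32, 105]
105 > parent 33 at index 6, swap → [93, 84, 69, 72, 31, 65, 105, 55, 60, 14, 29, 48, 30, 32, 33]
105 > parent 69 at index 2, swap → [93, 84, 105, 72, 31, 65, 69, 55, 60, 14, 29, 48, 30, 32, 33]
105 > parent 93 at index 0, swap → [105, 84, 93, 72, 31, 65, 69, 55, 60, 14, 29, 48, 30, 32, 33]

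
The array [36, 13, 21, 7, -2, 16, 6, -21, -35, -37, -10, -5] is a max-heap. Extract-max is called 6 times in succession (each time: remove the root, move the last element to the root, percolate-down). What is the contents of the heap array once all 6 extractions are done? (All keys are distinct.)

[-2, -10, -5, -21, -35, -37]

extract-max #1 returns 36:
  remove root 36; move last element -5 to root → [-5, 13, 21, 7, -2, 16, 6, -21, -35, -37, -10]
  -5 vs larger child 21 at index 2, swap → [21, 13, -5, 7, -2, 16, 6, -21, -35, -37, -10]
  -5 vs larger child 16 at index 5, swap → [21, 13, 16, 7, -2, -5, 6, -21, -35, -37, -10]
extract-max #2 returns 21:
  remove root 21; move last element -10 to root → [-10, 13, 16, 7, -2, -5, 6, -21, -35, -37]
  -10 vs larger child 16 at index 2, swap → [16, 13, -10, 7, -2, -5, 6, -21, -35, -37]
  -10 vs larger child 6 at index 6, swap → [16, 13, 6, 7, -2, -5, -10, -21, -35, -37]
extract-max #3 returns 16:
  remove root 16; move last element -37 to root → [-37, 13, 6, 7, -2, -5, -10, -21, -35]
  -37 vs larger child 13 at index 1, swap → [13, -37, 6, 7, -2, -5, -10, -21, -35]
  -37 vs larger child 7 at index 3, swap → [13, 7, 6, -37, -2, -5, -10, -21, -35]
  -37 vs larger child -21 at index 7, swap → [13, 7, 6, -21, -2, -5, -10, -37, -35]
extract-max #4 returns 13:
  remove root 13; move last element -35 to root → [-35, 7, 6, -21, -2, -5, -10, -37]
  -35 vs larger child 7 at index 1, swap → [7, -35, 6, -21, -2, -5, -10, -37]
  -35 vs larger child -2 at index 4, swap → [7, -2, 6, -21, -35, -5, -10, -37]
extract-max #5 returns 7:
  remove root 7; move last element -37 to root → [-37, -2, 6, -21, -35, -5, -10]
  -37 vs larger child 6 at index 2, swap → [6, -2, -37, -21, -35, -5, -10]
  -37 vs larger child -5 at index 5, swap → [6, -2, -5, -21, -35, -37, -10]
extract-max #6 returns 6:
  remove root 6; move last element -10 to root → [-10, -2, -5, -21, -35, -37]
  -10 vs larger child -2 at index 1, swap → [-2, -10, -5, -21, -35, -37]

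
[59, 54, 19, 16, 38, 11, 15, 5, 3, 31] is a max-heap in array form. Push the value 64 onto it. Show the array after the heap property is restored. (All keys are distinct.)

[64, 59, 19, 16, 54, 11, 15, 5, 3, 31, 38]

append 64 at index 10 → [59, 54, 19, 16, 38, 11, 15, 5, 3, 31, 64]
64 > parent 38 at index 4, swap → [59, 54, 19, 16, 64, 11, 15, 5, 3, 31, 38]
64 > parent 54 at index 1, swap → [59, 64, 19, 16, 54, 11, 15, 5, 3, 31, 38]
64 > parent 59 at index 0, swap → [64, 59, 19, 16, 54, 11, 15, 5, 3, 31, 38]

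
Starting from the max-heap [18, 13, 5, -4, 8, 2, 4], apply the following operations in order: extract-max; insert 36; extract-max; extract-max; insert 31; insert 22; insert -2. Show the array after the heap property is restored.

extract-max → returns 18:
  remove root 18; move last element 4 to root → [4, 13, 5, -4, 8, 2]
  4 vs larger child 13 at index 1, swap → [13, 4, 5, -4, 8, 2]
  4 vs larger child 8 at index 4, swap → [13, 8, 5, -4, 4, 2]
insert 36:
  append 36 at index 6 → [13, 8, 5, -4, 4, 2, 36]
  36 > parent 5 at index 2, swap → [13, 8, 36, -4, 4, 2, 5]
  36 > parent 13 at index 0, swap → [36, 8, 13, -4, 4, 2, 5]
extract-max → returns 36:
  remove root 36; move last element 5 to root → [5, 8, 13, -4, 4, 2]
  5 vs larger child 13 at index 2, swap → [13, 8, 5, -4, 4, 2]
extract-max → returns 13:
  remove root 13; move last element 2 to root → [2, 8, 5, -4, 4]
  2 vs larger child 8 at index 1, swap → [8, 2, 5, -4, 4]
  2 vs larger child 4 at index 4, swap → [8, 4, 5, -4, 2]
insert 31:
  append 31 at index 5 → [8, 4, 5, -4, 2, 31]
  31 > parent 5 at index 2, swap → [8, 4, 31, -4, 2, 5]
  31 > parent 8 at index 0, swap → [31, 4, 8, -4, 2, 5]
insert 22:
  append 22 at index 6 → [31, 4, 8, -4, 2, 5, 22]
  22 > parent 8 at index 2, swap → [31, 4, 22, -4, 2, 5, 8]
insert -2:
  append -2 at index 7 → [31, 4, 22, -4, 2, 5, 8, -2]
  -2 > parent -4 at index 3, swap → [31, 4, 22, -2, 2, 5, 8, -4]

[31, 4, 22, -2, 2, 5, 8, -4]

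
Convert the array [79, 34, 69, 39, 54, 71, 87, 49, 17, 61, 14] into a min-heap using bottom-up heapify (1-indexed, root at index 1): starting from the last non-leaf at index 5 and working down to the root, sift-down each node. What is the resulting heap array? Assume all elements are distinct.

sift down from index 5:
  54 vs smaller child 14 at index 11, swap → [79, 34, 69, 39, 14, 71, 87, 49, 17, 61, 54]
sift down from index 4:
  39 vs smaller child 17 at index 9, swap → [79, 34, 69, 17, 14, 71, 87, 49, 39, 61, 54]
sift down from index 3: already satisfies heap property
sift down from index 2:
  34 vs smaller child 14 at index 5, swap → [79, 14, 69, 17, 34, 71, 87, 49, 39, 61, 54]
sift down from index 1:
  79 vs smaller child 14 at index 2, swap → [14, 79, 69, 17, 34, 71, 87, 49, 39, 61, 54]
  79 vs smaller child 17 at index 4, swap → [14, 17, 69, 79, 34, 71, 87, 49, 39, 61, 54]
  79 vs smaller child 39 at index 9, swap → [14, 17, 69, 39, 34, 71, 87, 49, 79, 61, 54]

[14, 17, 69, 39, 34, 71, 87, 49, 79, 61, 54]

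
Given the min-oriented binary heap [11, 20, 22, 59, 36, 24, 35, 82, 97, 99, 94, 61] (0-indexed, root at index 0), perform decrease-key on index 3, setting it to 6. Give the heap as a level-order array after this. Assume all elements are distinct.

set index 3 from 59 to 6 → [11, 20, 22, 6, 36, 24, 35, 82, 97, 99, 94, 61]
6 < parent 20 at index 1, swap → [11, 6, 22, 20, 36, 24, 35, 82, 97, 99, 94, 61]
6 < parent 11 at index 0, swap → [6, 11, 22, 20, 36, 24, 35, 82, 97, 99, 94, 61]

[6, 11, 22, 20, 36, 24, 35, 82, 97, 99, 94, 61]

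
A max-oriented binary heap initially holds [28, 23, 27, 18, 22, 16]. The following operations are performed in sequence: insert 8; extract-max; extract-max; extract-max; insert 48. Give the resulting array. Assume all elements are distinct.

[48, 22, 16, 8, 18]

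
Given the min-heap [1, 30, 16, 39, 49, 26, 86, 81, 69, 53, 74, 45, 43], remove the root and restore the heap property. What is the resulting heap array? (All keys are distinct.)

remove root 1; move last element 43 to root → [43, 30, 16, 39, 49, 26, 86, 81, 69, 53, 74, 45]
43 vs smaller child 16 at index 2, swap → [16, 30, 43, 39, 49, 26, 86, 81, 69, 53, 74, 45]
43 vs smaller child 26 at index 5, swap → [16, 30, 26, 39, 49, 43, 86, 81, 69, 53, 74, 45]

[16, 30, 26, 39, 49, 43, 86, 81, 69, 53, 74, 45]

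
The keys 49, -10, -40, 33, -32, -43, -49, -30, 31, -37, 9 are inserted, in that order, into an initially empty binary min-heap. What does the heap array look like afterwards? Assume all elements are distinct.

Insert 49:
  append 49 at index 0 → [49] (no swap needed)
Insert -10:
  append -10 at index 1 → [49, -10]
  -10 < parent 49 at index 0, swap → [-10, 49]
Insert -40:
  append -40 at index 2 → [-10, 49, -40]
  -40 < parent -10 at index 0, swap → [-40, 49, -10]
Insert 33:
  append 33 at index 3 → [-40, 49, -10, 33]
  33 < parent 49 at index 1, swap → [-40, 33, -10, 49]
Insert -32:
  append -32 at index 4 → [-40, 33, -10, 49, -32]
  -32 < parent 33 at index 1, swap → [-40, -32, -10, 49, 33]
Insert -43:
  append -43 at index 5 → [-40, -32, -10, 49, 33, -43]
  -43 < parent -10 at index 2, swap → [-40, -32, -43, 49, 33, -10]
  -43 < parent -40 at index 0, swap → [-43, -32, -40, 49, 33, -10]
Insert -49:
  append -49 at index 6 → [-43, -32, -40, 49, 33, -10, -49]
  -49 < parent -40 at index 2, swap → [-43, -32, -49, 49, 33, -10, -40]
  -49 < parent -43 at index 0, swap → [-49, -32, -43, 49, 33, -10, -40]
Insert -30:
  append -30 at index 7 → [-49, -32, -43, 49, 33, -10, -40, -30]
  -30 < parent 49 at index 3, swap → [-49, -32, -43, -30, 33, -10, -40, 49]
Insert 31:
  append 31 at index 8 → [-49, -32, -43, -30, 33, -10, -40, 49, 31] (no swap needed)
Insert -37:
  append -37 at index 9 → [-49, -32, -43, -30, 33, -10, -40, 49, 31, -37]
  -37 < parent 33 at index 4, swap → [-49, -32, -43, -30, -37, -10, -40, 49, 31, 33]
  -37 < parent -32 at index 1, swap → [-49, -37, -43, -30, -32, -10, -40, 49, 31, 33]
Insert 9:
  append 9 at index 10 → [-49, -37, -43, -30, -32, -10, -40, 49, 31, 33, 9] (no swap needed)

[-49, -37, -43, -30, -32, -10, -40, 49, 31, 33, 9]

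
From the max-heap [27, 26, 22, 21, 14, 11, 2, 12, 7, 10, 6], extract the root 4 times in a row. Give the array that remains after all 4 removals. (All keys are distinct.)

[14, 12, 11, 6, 7, 10, 2]

extract-max #1 returns 27:
  remove root 27; move last element 6 to root → [6, 26, 22, 21, 14, 11, 2, 12, 7, 10]
  6 vs larger child 26 at index 1, swap → [26, 6, 22, 21, 14, 11, 2, 12, 7, 10]
  6 vs larger child 21 at index 3, swap → [26, 21, 22, 6, 14, 11, 2, 12, 7, 10]
  6 vs larger child 12 at index 7, swap → [26, 21, 22, 12, 14, 11, 2, 6, 7, 10]
extract-max #2 returns 26:
  remove root 26; move last element 10 to root → [10, 21, 22, 12, 14, 11, 2, 6, 7]
  10 vs larger child 22 at index 2, swap → [22, 21, 10, 12, 14, 11, 2, 6, 7]
  10 vs larger child 11 at index 5, swap → [22, 21, 11, 12, 14, 10, 2, 6, 7]
extract-max #3 returns 22:
  remove root 22; move last element 7 to root → [7, 21, 11, 12, 14, 10, 2, 6]
  7 vs larger child 21 at index 1, swap → [21, 7, 11, 12, 14, 10, 2, 6]
  7 vs larger child 14 at index 4, swap → [21, 14, 11, 12, 7, 10, 2, 6]
extract-max #4 returns 21:
  remove root 21; move last element 6 to root → [6, 14, 11, 12, 7, 10, 2]
  6 vs larger child 14 at index 1, swap → [14, 6, 11, 12, 7, 10, 2]
  6 vs larger child 12 at index 3, swap → [14, 12, 11, 6, 7, 10, 2]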